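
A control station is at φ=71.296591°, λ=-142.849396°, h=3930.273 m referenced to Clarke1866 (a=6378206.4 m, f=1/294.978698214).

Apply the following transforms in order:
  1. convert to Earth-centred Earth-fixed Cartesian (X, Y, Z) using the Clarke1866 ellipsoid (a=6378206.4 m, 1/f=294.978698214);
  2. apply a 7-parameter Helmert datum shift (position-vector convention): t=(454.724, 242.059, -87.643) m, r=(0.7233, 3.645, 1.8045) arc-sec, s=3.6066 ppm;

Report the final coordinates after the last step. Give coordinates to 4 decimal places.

start: φ=71.296591°, λ=-142.849396°, h=3930.273 m
→ ECEF (a=6378206.400, f=1/294.978698214): X=-1636181.3885, Y=-1239707.4314, Z=6022514.4744
→ Helmert 7p (PV): X=-1635615.2930, Y=-1239505.2766, Z=6022473.1187

X=-1635615.2930 m, Y=-1239505.2766 m, Z=6022473.1187 m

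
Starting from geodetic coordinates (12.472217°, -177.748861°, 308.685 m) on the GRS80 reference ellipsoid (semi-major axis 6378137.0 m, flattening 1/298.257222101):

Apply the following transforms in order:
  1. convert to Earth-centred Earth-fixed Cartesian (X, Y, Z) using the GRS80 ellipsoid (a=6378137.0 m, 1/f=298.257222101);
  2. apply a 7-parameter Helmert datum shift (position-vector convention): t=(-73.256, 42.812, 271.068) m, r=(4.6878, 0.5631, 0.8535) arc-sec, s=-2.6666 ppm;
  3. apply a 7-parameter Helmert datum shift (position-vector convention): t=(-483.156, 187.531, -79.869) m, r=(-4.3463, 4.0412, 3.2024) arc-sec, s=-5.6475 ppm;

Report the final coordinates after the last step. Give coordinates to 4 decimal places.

start: φ=12.472217°, λ=-177.748861°, h=308.685 m
→ ECEF (a=6378137.000, f=1/298.257222101): X=-6224085.1121, Y=-244668.8916, Z=1368520.9386
→ Helmert 7p (PV): X=-6224137.0225, Y=-244682.2841, Z=1368799.7883
→ Helmert 7p (PV): X=-6224554.4110, Y=-244561.1622, Z=1368839.2892

X=-6224554.4110 m, Y=-244561.1622 m, Z=1368839.2892 m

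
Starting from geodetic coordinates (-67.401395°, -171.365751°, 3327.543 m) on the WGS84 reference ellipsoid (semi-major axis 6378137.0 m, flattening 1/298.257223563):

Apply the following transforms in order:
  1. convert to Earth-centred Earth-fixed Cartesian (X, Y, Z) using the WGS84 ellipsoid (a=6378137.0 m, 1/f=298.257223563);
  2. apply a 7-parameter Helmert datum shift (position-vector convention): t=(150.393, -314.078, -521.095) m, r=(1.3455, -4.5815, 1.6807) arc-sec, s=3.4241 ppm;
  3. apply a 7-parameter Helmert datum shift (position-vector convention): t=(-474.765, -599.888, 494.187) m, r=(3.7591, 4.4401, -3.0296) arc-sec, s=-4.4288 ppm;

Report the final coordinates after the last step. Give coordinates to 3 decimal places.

X=-2431695.219 m, Y=-369950.075 m, Z=-5868863.984 m

start: φ=-67.401395°, λ=-171.365751°, h=3327.543 m
→ ECEF (a=6378137.000, f=1/298.257223563): X=-2431374.8814, Y=-369197.6288, Z=-5868832.1598
→ Helmert 7p (PV): X=-2431099.4479, Y=-369494.4990, Z=-5869429.7639
→ Helmert 7p (PV): X=-2431695.2192, Y=-369950.0752, Z=-5868863.9841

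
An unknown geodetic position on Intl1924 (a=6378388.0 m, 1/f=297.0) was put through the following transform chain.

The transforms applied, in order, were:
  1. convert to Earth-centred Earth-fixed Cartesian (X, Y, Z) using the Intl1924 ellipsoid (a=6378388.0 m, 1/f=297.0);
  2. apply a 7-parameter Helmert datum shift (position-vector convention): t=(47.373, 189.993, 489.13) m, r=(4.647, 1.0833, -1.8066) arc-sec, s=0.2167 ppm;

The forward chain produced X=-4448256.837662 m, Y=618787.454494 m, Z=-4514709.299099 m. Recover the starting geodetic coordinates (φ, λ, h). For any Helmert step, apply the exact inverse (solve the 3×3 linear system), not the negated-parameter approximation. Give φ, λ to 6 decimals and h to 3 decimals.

start: X=-4448256.8377, Y=618787.4545, Z=-4514709.2991 m
→ Helmert⁻¹: X=-4448284.9496, Y=618456.6415, Z=-4515234.7464
→ geod (Bowring, a=6378388.000): φ=-45.34692300°, λ=172.08475900°, h=878.2850 m

φ=-45.346923°, λ=172.084759°, h=878.285 m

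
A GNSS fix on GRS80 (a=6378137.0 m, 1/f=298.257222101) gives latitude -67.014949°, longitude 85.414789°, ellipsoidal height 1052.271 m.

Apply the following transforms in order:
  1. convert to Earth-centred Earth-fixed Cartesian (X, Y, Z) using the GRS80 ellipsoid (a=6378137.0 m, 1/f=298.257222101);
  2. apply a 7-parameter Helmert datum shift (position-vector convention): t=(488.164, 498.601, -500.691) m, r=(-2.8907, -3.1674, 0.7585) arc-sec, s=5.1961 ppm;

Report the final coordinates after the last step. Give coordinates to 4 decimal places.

X=200272.9764 m, Y=2490546.4120 m, Z=-5850596.1943 m

start: φ=-67.014949°, λ=85.414789°, h=1052.271 m
→ ECEF (a=6378137.000, f=1/298.257222101): X=199703.0982, Y=2490116.1235, Z=-5850033.2747
→ Helmert 7p (PV): X=200272.9764, Y=2490546.4120, Z=-5850596.1943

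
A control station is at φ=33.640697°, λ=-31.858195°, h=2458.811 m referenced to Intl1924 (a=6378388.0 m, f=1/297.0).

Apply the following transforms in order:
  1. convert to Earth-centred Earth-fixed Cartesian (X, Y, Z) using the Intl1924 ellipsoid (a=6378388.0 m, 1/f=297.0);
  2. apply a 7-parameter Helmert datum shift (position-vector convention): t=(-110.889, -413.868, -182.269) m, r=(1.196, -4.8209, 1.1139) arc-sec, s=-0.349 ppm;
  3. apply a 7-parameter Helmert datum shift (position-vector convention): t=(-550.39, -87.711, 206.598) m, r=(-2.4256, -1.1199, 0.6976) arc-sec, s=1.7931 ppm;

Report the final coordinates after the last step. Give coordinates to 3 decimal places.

X=4515911.323 m, Y=-2807237.240 m, Z=3514928.632 m

start: φ=33.640697°, λ=-31.858195°, h=2458.811 m
→ ECEF (a=6378388.000, f=1/297.0): X=4516642.6586, Y=-2806792.2243, Z=3514752.4044
→ Helmert 7p (PV): X=4516463.2028, Y=-2807201.1012, Z=3514658.1986
→ Helmert 7p (PV): X=4515911.3228, Y=-2807237.2396, Z=3514928.6323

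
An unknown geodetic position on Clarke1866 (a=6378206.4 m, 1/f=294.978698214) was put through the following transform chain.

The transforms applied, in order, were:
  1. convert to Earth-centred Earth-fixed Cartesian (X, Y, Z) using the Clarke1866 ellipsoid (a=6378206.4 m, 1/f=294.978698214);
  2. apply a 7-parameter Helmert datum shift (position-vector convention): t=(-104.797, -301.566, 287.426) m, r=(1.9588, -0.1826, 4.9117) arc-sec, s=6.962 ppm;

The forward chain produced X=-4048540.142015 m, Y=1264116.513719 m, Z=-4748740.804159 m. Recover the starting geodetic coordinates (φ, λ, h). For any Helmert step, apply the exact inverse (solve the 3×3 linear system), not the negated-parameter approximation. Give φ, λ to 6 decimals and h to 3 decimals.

φ=-48.425713°, λ=162.654467°, h=1053.354 m

start: X=-4048540.1420, Y=1264116.5137, Z=-4748740.8042 m
→ Helmert⁻¹: X=-4048381.2541, Y=1264460.5803, Z=-4749003.5917
→ geod (Bowring, a=6378206.400): φ=-48.42571300°, λ=162.65446700°, h=1053.3540 m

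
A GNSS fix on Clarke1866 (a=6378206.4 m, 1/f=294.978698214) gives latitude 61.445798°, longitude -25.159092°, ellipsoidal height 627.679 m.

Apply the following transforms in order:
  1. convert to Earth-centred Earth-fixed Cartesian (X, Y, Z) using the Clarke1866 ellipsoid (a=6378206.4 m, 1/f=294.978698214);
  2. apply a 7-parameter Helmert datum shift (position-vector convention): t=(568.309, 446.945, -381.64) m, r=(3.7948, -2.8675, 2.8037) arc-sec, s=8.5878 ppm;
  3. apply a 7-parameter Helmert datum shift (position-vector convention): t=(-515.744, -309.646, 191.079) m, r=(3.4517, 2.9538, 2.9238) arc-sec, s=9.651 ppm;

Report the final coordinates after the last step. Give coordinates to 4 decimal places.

start: φ=61.445798°, λ=-25.159092°, h=627.679 m
→ ECEF (a=6378206.400, f=1/294.978698214): X=2766994.0964, Y=-1299636.3683, Z=5579612.5115
→ Helmert 7p (PV): X=2767526.2649, Y=-1299265.6259, Z=5579293.3447
→ Helmert 7p (PV): X=2767135.5462, Y=-1299641.9477, Z=5579476.8944

X=2767135.5462 m, Y=-1299641.9477 m, Z=5579476.8944 m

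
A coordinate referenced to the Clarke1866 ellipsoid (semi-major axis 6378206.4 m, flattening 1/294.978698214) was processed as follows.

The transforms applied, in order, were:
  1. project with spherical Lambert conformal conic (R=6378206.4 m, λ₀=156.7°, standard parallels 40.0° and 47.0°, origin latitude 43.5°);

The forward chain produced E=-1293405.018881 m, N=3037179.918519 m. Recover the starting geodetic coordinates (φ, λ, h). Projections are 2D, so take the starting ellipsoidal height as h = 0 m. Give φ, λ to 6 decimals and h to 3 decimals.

φ=67.950480°, λ=128.495366°, h=0.000 m

start: E=-1293405.0189, N=3037179.9185 m
→ lcc⁻¹: φ=67.95048000°, λ=128.49536600°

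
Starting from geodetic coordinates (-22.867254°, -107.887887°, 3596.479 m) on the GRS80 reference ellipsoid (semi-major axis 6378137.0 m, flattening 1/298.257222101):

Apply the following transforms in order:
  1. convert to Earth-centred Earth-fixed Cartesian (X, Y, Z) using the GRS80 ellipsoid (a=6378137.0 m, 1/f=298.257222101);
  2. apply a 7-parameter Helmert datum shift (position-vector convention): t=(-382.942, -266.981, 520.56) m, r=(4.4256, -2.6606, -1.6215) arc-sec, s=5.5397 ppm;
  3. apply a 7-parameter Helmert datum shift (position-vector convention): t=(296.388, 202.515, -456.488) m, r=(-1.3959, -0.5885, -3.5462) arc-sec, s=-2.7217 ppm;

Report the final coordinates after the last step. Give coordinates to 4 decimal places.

X=-1807234.8185 m, Y=-5598754.2661 m, Z=-2464631.7797 m

start: φ=-22.867254°, λ=-107.887887°, h=3596.479 m
→ ECEF (a=6378137.000, f=1/298.257222101): X=-1807041.7212, Y=-5598755.5070, Z=-2464578.2036
→ Helmert 7p (PV): X=-1807446.8965, Y=-5598986.4177, Z=-2464214.7328
→ Helmert 7p (PV): X=-1807234.8185, Y=-5598754.2661, Z=-2464631.7797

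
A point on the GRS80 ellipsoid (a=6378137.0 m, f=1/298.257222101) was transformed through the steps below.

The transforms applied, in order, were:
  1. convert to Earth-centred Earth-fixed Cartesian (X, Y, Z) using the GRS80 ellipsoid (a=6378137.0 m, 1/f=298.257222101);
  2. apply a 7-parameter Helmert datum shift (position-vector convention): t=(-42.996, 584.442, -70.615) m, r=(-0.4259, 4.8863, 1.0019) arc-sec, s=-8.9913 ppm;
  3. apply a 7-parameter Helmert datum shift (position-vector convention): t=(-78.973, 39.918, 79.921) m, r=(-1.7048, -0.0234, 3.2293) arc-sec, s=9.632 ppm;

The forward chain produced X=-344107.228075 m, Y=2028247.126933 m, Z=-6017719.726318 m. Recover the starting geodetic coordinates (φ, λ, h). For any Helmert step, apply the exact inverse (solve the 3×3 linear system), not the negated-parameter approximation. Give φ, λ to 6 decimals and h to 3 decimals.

φ=-71.248928°, λ=99.623166°, h=470.144 m

start: X=-344107.2281, Y=2028247.1269, Z=-6017719.7263 m
→ Helmert⁻¹: X=-343993.8698, Y=2028242.7961, Z=-6017724.8818
→ Helmert⁻¹: X=-343801.5609, Y=2027690.6811, Z=-6017712.3314
→ geod (Bowring, a=6378137.000): φ=-71.24892800°, λ=99.62316600°, h=470.1440 m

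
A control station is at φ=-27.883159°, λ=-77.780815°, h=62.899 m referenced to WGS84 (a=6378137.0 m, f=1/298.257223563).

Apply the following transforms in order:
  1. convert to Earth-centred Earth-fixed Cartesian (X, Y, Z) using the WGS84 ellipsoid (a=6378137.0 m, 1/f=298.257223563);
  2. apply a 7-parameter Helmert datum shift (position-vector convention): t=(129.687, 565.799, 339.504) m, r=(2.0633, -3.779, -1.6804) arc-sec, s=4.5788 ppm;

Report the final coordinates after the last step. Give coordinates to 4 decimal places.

start: φ=-27.883159°, λ=-77.780815°, h=62.899 m
→ ECEF (a=6378137.000, f=1/298.257223563): X=1194107.6352, Y=-5514027.1237, Z=-2965095.9693
→ Helmert 7p (PV): X=1194252.1919, Y=-5513466.6400, Z=-2964803.3223

X=1194252.1919 m, Y=-5513466.6400 m, Z=-2964803.3223 m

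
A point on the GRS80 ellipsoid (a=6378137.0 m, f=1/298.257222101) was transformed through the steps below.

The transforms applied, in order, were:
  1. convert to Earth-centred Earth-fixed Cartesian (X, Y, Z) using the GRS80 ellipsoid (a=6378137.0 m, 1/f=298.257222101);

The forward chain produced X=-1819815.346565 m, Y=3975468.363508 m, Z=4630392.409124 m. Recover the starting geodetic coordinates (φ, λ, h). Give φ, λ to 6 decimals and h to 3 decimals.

start: X=-1819815.3466, Y=3975468.3635, Z=4630392.4091 m
→ geod (Bowring, a=6378137.000): φ=46.83484400°, λ=114.59647100°, h=1602.2090 m

φ=46.834844°, λ=114.596471°, h=1602.209 m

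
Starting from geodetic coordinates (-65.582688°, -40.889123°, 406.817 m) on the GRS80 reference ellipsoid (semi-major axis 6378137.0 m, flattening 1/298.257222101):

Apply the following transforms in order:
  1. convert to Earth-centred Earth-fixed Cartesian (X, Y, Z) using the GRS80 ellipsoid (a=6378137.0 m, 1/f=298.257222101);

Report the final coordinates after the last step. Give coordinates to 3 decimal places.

start: φ=-65.582688°, λ=-40.889123°, h=406.817 m
→ ECEF (a=6378137.000, f=1/298.257222101): X=1998886.3959, Y=-1730825.6200, Z=-5785237.0340

X=1998886.396 m, Y=-1730825.620 m, Z=-5785237.034 m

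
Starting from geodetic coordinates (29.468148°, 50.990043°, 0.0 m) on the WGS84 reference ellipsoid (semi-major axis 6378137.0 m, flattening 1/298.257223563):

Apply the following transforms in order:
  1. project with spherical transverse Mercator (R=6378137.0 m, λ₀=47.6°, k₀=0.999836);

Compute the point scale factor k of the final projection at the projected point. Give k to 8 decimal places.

1.00116366

start: φ=29.468148°, λ=50.990043°, h=0.000 m
→ into tm (λ₀=47.6°): φ=29.46814800°, λ−λ₀=3.39004300°
scale k = 1.00116366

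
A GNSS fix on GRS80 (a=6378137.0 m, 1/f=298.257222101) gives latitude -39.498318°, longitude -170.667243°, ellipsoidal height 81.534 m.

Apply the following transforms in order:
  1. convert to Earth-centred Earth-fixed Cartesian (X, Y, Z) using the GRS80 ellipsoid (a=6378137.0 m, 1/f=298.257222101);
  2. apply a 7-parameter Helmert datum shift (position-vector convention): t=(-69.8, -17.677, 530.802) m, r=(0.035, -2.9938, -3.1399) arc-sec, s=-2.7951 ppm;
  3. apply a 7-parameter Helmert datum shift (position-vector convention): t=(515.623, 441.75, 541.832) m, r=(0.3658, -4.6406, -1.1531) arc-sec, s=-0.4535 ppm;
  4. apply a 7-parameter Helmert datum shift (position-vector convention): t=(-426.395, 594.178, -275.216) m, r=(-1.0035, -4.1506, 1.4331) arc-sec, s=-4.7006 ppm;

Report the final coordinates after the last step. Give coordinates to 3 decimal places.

start: φ=-39.498318°, λ=-170.667243°, h=81.534 m
→ ECEF (a=6378137.000, f=1/298.257222101): X=-4863151.3288, Y=-799226.7456, Z=-4035211.2815
→ Helmert 7p (PV): X=-4863161.1338, Y=-799167.4741, Z=-4034739.9216
→ Helmert 7p (PV): X=-4862556.9984, Y=-798691.0193, Z=-4034307.0898
→ Helmert 7p (PV): X=-4862873.8066, Y=-798146.4985, Z=-4034657.3036

X=-4862873.807 m, Y=-798146.498 m, Z=-4034657.304 m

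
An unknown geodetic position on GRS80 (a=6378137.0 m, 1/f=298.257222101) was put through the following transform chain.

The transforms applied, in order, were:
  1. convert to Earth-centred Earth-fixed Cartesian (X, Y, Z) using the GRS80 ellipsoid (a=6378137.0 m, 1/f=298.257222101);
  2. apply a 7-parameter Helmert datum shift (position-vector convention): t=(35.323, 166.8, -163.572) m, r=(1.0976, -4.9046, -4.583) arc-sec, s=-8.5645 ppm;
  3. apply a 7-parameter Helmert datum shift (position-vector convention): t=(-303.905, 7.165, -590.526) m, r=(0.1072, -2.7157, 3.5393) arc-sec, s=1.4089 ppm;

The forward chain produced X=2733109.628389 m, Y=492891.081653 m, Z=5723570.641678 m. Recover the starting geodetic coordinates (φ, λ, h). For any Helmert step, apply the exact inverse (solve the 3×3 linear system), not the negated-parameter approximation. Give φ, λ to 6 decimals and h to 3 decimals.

φ=64.266081°, λ=10.218564°, h=1782.425 m

start: X=2733109.6284, Y=492891.0817, Z=5723570.6417 m
→ Helmert⁻¹: X=2733493.5031, Y=492839.2931, Z=5724116.8574
→ Helmert⁻¹: X=2733606.7547, Y=492767.9113, Z=5724261.8330
→ geod (Bowring, a=6378137.000): φ=64.26608100°, λ=10.21856400°, h=1782.4250 m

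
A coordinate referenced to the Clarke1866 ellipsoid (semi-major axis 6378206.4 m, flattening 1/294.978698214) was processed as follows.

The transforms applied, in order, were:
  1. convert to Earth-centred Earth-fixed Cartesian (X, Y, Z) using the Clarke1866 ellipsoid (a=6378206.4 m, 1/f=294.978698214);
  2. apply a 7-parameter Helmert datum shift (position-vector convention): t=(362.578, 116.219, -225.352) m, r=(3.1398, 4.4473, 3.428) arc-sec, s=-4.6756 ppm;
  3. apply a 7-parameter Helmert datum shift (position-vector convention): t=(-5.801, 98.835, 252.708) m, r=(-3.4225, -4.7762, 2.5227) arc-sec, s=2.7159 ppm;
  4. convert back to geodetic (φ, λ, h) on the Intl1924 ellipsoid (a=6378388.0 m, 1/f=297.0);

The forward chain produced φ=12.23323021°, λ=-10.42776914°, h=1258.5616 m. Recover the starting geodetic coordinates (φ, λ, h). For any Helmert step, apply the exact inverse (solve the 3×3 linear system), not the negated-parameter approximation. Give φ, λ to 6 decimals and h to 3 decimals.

φ=12.234028°, λ=-10.431972°, h=1148.526 m

start: φ=12.233230°, λ=-10.427769°, h=1258.562 m
→ ECEF (a=6378388.000, f=1/297.0): X=6132735.8588, Y=-1128640.3618, Z=1342910.5401
→ Helmert⁻¹: X=6132742.2841, Y=-1128833.4127, Z=1342493.4474
→ Helmert⁻¹: X=6132360.6610, Y=-1129036.3850, Z=1342874.4844
→ geod (Bowring, a=6378206.400): φ=12.23402800°, λ=-10.43197200°, h=1148.5260 m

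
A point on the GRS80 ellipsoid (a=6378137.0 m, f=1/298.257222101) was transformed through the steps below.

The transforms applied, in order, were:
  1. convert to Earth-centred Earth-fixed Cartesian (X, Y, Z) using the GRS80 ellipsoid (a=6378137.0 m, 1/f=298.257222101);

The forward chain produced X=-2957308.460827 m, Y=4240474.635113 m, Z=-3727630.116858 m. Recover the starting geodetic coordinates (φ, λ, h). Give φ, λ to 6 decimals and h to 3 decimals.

start: X=-2957308.4608, Y=4240474.6351, Z=-3727630.1169 m
→ geod (Bowring, a=6378137.000): φ=-35.97554100°, λ=124.89193200°, h=2782.2520 m

φ=-35.975541°, λ=124.891932°, h=2782.252 m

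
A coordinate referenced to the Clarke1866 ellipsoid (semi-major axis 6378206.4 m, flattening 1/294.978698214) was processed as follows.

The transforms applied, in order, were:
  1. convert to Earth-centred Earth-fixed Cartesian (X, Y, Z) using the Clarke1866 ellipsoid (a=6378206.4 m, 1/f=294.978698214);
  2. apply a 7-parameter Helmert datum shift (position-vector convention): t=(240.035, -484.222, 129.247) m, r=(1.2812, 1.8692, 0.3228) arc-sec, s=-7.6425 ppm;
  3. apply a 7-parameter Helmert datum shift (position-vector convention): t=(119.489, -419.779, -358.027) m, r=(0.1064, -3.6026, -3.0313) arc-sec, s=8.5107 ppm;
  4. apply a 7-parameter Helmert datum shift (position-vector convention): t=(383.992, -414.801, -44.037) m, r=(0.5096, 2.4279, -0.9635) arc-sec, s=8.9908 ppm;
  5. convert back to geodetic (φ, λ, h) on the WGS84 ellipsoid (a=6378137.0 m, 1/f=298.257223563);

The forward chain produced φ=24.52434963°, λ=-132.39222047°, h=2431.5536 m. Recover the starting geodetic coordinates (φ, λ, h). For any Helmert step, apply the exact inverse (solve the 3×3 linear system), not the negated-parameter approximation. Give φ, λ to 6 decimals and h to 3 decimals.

start: φ=24.524350°, λ=-132.392220°, h=2431.554 m
→ ECEF (a=6378137.000, f=1/298.257223563): X=-3915964.4646, Y=-4289697.8663, Z=2632240.7965
→ Helmert⁻¹: X=-3916324.1933, Y=-4289256.2922, Z=2632225.6662
→ Helmert⁻¹: X=-3916301.3399, Y=-4288856.2091, Z=2632631.9024
→ Helmert⁻¹: X=-3916601.8747, Y=-4288382.2801, Z=2632513.9186
→ geod (Bowring, a=6378206.400): φ=24.53024000°, λ=-132.40561500°, h=2023.5820 m

φ=24.530240°, λ=-132.405615°, h=2023.582 m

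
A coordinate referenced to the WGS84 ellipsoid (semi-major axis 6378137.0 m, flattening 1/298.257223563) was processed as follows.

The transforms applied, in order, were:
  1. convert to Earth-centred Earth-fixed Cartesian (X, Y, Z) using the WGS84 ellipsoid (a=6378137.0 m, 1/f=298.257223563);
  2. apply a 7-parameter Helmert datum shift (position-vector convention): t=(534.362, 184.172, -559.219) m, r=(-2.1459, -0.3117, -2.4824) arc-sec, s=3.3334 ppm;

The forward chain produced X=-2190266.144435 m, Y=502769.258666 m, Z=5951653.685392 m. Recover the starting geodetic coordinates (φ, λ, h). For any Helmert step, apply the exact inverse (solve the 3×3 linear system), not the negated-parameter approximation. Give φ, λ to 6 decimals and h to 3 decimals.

start: X=-2190266.1444, Y=502769.2587, Z=5951653.6854 m
→ Helmert⁻¹: X=-2190790.2564, Y=502495.1207, Z=5952201.6018
→ geod (Bowring, a=6378137.000): φ=69.43919300°, λ=167.08168300°, h=3040.3580 m

φ=69.439193°, λ=167.081683°, h=3040.358 m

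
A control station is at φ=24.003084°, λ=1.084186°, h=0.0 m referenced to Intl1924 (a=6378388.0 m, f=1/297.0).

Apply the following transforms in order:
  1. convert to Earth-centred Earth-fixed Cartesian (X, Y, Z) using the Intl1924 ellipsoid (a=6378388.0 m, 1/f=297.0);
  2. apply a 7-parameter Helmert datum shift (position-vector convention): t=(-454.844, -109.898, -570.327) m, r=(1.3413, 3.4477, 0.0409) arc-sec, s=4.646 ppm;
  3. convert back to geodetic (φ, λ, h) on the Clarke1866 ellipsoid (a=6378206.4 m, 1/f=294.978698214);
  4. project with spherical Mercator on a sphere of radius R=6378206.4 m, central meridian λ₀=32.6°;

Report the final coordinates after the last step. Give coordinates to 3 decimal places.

start: φ=24.003084°, λ=1.084186°, h=0.000 m
→ ECEF (a=6378388.000, f=1/297.0): X=5829007.6651, Y=110313.2370, Z=2578629.5410
→ Helmert 7p (PV): X=5828622.9826, Y=110188.2389, Z=2577974.4798
→ geod (Bowring, a=6378206.400): φ=24.00008318°, λ=1.08302924°, h=-414.1930 m
→ merc (R=6378206.4, λ₀=32.6°): E=-3508491.3118, N=2753448.2053

E=-3508491.312 m, N=2753448.205 m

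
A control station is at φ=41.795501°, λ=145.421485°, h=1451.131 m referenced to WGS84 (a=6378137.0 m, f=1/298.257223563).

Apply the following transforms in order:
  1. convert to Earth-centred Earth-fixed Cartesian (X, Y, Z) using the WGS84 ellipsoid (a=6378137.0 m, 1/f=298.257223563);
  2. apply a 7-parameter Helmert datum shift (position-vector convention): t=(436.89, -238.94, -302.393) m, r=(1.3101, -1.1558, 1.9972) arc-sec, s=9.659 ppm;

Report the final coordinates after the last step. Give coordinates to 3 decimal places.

start: φ=41.795501°, λ=145.421485°, h=1451.131 m
→ ECEF (a=6378137.000, f=1/298.257223563): X=-3921817.6922, Y=2703310.8834, Z=4229664.1209
→ Helmert 7p (PV): X=-3921468.5597, Y=2703033.2154, Z=4229397.7766

X=-3921468.560 m, Y=2703033.215 m, Z=4229397.777 m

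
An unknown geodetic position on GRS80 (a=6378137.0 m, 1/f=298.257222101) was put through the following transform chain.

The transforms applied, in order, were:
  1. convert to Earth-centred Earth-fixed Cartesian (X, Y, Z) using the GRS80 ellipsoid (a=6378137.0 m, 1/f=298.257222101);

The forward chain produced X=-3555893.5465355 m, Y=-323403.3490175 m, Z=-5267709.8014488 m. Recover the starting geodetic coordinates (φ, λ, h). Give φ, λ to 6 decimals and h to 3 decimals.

start: X=-3555893.5465, Y=-323403.3490, Z=-5267709.8014 m
→ geod (Bowring, a=6378137.000): φ=-56.04822200°, λ=-174.80332900°, h=321.9380 m

φ=-56.048222°, λ=-174.803329°, h=321.938 m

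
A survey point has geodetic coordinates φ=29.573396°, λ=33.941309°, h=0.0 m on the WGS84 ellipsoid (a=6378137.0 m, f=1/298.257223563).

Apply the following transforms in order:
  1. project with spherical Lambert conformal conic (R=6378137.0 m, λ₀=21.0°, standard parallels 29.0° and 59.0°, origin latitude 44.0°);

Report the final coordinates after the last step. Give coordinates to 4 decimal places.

E=1244627.4728 m, N=-1469789.2678 m

start: φ=29.573396°, λ=33.941309°, h=0.000 m
→ lcc (R=6378137.0, λ₀=21.0°): E=1244627.4728, N=-1469789.2678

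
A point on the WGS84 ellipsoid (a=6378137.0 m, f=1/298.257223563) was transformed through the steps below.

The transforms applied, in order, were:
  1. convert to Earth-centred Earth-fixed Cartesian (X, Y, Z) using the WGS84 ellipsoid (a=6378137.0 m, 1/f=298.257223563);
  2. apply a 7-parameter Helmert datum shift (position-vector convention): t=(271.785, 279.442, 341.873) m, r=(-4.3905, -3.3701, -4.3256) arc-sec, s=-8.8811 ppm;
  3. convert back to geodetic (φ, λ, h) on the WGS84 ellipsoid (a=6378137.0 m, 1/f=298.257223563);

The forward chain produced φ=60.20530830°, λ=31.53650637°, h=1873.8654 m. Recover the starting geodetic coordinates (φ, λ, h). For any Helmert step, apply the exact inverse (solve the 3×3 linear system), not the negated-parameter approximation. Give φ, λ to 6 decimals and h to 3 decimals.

φ=60.206565°, λ=31.533324°, h=1445.921 m

start: φ=60.205308°, λ=31.536506°, h=1873.865 m
→ ECEF (a=6378137.000, f=1/298.257223563): X=2708807.1189, Y=1662334.1299, Z=5513504.8920
→ Helmert⁻¹: X=2708614.6133, Y=1662008.8989, Z=5513203.1042
→ geod (Bowring, a=6378137.000): φ=60.20656500°, λ=31.53332400°, h=1445.9210 m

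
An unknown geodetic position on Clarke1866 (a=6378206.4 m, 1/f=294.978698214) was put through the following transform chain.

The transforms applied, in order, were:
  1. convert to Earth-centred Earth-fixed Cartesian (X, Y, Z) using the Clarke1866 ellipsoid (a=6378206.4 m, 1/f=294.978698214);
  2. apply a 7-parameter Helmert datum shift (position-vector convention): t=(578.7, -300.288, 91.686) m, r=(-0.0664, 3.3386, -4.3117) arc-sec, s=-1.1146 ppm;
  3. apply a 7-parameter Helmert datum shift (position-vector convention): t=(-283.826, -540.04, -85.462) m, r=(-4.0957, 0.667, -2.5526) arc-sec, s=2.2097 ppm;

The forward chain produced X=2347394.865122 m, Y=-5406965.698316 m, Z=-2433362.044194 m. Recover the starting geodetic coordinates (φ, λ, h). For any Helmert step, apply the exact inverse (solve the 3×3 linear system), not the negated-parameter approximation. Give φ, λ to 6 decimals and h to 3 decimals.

start: X=2347394.8651, Y=-5406965.6983, Z=-2433362.0442 m
→ Helmert⁻¹: X=2347748.2776, Y=-5406336.3393, Z=-2433370.9645
→ Helmert⁻¹: X=2347324.5865, Y=-5405992.2257, Z=-2433429.1093
→ geod (Bowring, a=6378206.400): φ=-22.57293800°, λ=-66.52913300°, h=1182.9620 m

φ=-22.572938°, λ=-66.529133°, h=1182.962 m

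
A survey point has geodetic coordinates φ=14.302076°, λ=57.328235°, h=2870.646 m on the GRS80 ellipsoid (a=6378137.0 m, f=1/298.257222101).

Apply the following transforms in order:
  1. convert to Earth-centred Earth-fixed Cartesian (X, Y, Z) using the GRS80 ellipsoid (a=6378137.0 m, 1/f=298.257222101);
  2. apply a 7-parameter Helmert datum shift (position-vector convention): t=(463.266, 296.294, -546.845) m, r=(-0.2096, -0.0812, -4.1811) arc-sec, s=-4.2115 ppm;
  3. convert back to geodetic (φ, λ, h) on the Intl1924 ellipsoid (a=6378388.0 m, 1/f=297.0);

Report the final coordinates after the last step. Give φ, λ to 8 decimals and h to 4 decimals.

start: φ=14.302076°, λ=57.328235°, h=2870.646 m
→ ECEF (a=6378137.000, f=1/298.257222101): X=3338552.5585, Y=5205971.4007, Z=1566098.6323
→ Helmert 7p (PV): X=3339106.6751, Y=5206179.6872, Z=1565541.2158
→ geod (Bowring, a=6378388.000): φ=14.29653162°, λ=57.32495561°, h=2947.2950 m

φ=14.29653162°, λ=57.32495561°, h=2947.2950 m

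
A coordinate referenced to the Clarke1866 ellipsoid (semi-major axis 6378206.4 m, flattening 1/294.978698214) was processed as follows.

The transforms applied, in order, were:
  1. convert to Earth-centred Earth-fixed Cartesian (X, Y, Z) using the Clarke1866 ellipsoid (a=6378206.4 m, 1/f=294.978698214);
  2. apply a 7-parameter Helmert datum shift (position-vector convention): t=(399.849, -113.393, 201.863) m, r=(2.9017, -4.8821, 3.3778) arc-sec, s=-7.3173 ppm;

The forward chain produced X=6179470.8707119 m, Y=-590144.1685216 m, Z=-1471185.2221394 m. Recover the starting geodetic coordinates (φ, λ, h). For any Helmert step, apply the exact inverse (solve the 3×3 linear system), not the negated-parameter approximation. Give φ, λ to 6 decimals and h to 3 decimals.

start: X=6179470.8707, Y=-590144.1685, Z=-1471185.2221 m
→ Helmert⁻¹: X=6179071.7418, Y=-590156.9830, Z=-1471535.8026
→ geod (Bowring, a=6378206.400): φ=-13.42444800°, λ=-5.45571400°, h=2184.0460 m

φ=-13.424448°, λ=-5.455714°, h=2184.046 m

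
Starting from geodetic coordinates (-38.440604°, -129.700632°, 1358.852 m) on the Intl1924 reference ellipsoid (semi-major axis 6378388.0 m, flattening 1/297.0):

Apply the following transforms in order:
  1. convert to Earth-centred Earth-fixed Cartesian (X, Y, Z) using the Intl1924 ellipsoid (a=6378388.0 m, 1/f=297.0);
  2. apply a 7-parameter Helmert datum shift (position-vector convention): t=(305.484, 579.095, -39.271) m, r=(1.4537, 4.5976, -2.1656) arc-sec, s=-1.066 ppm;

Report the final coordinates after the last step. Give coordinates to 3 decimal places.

X=-3195910.932 m, Y=-3848979.833 m, Z=-3944767.569 m

start: φ=-38.440604°, λ=-129.700632°, h=1358.852 m
→ ECEF (a=6378388.000, f=1/297.0): X=-3196091.4770, Y=-3849624.3898, Z=-3944776.6122
→ Helmert 7p (PV): X=-3195910.9318, Y=-3848979.8333, Z=-3944767.5690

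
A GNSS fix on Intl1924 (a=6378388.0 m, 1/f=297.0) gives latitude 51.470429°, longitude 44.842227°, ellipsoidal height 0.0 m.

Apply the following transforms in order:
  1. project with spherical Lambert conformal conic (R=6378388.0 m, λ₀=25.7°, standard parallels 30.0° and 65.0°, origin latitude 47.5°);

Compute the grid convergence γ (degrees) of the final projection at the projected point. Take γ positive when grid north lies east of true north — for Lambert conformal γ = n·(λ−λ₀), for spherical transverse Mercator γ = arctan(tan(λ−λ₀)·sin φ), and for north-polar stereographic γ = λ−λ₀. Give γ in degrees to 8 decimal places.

start: φ=51.470429°, λ=44.842227°, h=0.000 m
→ into lcc (λ₀=25.7°): φ=51.47042900°, λ−λ₀=19.14222700°
convergence γ = 14.34834769°

14.34834769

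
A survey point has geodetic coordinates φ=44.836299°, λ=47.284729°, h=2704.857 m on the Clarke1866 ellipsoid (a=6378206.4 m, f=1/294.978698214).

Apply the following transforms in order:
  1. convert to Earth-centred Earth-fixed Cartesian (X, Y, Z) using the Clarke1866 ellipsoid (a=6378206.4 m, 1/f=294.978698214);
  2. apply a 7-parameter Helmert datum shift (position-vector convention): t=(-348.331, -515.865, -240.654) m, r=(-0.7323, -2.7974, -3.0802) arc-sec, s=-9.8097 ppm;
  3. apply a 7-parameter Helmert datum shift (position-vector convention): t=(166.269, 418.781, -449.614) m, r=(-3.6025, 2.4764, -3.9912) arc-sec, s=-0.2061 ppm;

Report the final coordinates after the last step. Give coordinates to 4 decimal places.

X=3074532.2974 m, Y=3330030.1257 m, Z=4475370.1160 m

start: φ=44.836299°, λ=47.284729°, h=2704.857 m
→ ECEF (a=6378206.400, f=1/294.978698214): X=3074637.9659, Y=3330171.8988, Z=4476170.4028
→ Helmert 7p (PV): X=3074248.4973, Y=3329593.3435, Z=4475915.7144
→ Helmert 7p (PV): X=3074532.2974, Y=3330030.1257, Z=4475370.1160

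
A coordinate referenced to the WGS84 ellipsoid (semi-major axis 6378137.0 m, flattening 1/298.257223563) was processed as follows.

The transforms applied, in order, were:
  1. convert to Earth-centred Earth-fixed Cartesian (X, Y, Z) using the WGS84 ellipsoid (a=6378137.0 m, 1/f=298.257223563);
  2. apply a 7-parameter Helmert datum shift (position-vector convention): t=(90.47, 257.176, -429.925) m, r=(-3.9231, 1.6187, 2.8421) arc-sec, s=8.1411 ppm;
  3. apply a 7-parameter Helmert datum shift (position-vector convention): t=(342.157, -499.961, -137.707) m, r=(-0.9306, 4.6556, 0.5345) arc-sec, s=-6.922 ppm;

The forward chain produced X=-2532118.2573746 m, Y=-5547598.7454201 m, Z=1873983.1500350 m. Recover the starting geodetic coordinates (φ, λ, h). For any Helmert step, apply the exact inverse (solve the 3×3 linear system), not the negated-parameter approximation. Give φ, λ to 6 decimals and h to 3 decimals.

φ=17.193721°, λ=-114.539514°, h=3436.275 m

start: X=-2532118.2574, Y=-5547598.7454, Z=1873983.1500 m
→ Helmert⁻¹: X=-2532534.6178, Y=-5547139.0742, Z=1874051.6411
→ Helmert⁻¹: X=-2532695.6152, Y=-5547351.8404, Z=1874340.9210
→ geod (Bowring, a=6378137.000): φ=17.19372100°, λ=-114.53951400°, h=3436.2750 m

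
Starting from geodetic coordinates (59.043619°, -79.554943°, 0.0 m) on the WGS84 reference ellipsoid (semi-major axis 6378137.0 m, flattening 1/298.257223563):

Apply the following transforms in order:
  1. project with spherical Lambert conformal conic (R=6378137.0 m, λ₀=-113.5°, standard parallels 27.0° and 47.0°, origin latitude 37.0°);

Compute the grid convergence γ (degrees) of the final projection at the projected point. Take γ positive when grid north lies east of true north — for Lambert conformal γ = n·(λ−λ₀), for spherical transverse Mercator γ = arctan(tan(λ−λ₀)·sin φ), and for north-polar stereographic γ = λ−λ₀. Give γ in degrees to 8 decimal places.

20.53408416

start: φ=59.043619°, λ=-79.554943°, h=0.000 m
→ into lcc (λ₀=-113.5°): φ=59.04361900°, λ−λ₀=33.94505700°
convergence γ = 20.53408416°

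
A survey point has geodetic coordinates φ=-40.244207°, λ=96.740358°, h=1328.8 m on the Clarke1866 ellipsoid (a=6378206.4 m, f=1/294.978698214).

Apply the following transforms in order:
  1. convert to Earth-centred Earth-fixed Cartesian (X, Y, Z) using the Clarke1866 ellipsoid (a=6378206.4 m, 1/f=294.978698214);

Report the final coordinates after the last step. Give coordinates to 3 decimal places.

X=-572341.682 m, Y=4842672.224 m, Z=-4099380.706 m

start: φ=-40.244207°, λ=96.740358°, h=1328.800 m
→ ECEF (a=6378206.400, f=1/294.978698214): X=-572341.6816, Y=4842672.2236, Z=-4099380.7058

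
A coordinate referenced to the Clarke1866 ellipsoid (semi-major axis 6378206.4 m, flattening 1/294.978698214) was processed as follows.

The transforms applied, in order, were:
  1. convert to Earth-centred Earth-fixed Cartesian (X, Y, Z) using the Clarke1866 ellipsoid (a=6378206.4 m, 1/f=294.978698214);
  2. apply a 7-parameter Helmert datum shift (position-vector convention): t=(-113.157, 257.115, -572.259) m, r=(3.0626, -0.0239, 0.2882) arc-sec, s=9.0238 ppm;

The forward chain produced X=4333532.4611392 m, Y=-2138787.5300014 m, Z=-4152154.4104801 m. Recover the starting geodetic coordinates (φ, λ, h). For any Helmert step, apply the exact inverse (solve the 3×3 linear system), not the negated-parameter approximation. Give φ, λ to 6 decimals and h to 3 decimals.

start: X=4333532.4611, Y=-2138787.5300, Z=-4152154.4105 m
→ Helmert⁻¹: X=4333603.0427, Y=-2139093.0392, Z=-4151513.4299
→ geod (Bowring, a=6378206.400): φ=-40.85597100°, λ=-26.27122900°, h=2100.2130 m

φ=-40.855971°, λ=-26.271229°, h=2100.213 m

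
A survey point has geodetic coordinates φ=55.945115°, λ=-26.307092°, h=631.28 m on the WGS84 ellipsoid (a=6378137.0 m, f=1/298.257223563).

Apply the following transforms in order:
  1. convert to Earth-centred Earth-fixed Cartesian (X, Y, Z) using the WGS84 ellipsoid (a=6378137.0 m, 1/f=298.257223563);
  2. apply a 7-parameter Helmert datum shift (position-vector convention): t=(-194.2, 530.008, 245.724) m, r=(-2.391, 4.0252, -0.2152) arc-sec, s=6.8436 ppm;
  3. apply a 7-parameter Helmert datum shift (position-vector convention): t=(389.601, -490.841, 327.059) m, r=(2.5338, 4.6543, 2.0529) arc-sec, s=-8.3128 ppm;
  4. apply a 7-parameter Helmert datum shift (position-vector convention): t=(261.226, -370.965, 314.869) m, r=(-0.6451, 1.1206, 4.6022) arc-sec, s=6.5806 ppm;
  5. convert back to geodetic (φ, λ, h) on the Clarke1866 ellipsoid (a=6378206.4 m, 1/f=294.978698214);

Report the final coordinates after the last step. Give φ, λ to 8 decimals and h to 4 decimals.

start: φ=55.945115°, λ=-26.307092°, h=631.280 m
→ ECEF (a=6378137.000, f=1/298.257223563): X=3209458.6444, Y=-1586707.5902, Z=5261545.6162
→ Helmert 7p (PV): X=3209387.4314, Y=-1586130.7978, Z=5261783.1091
→ Helmert 7p (PV): X=3209884.8691, Y=-1586641.1480, Z=5261974.5255
→ Helmert 7p (PV): X=3210231.2072, Y=-1586934.4772, Z=5262311.5449
→ geod (Bowring, a=6378206.400): φ=55.94505089°, λ=-26.30486808°, h=1803.7160 m

φ=55.94505089°, λ=-26.30486808°, h=1803.7160 m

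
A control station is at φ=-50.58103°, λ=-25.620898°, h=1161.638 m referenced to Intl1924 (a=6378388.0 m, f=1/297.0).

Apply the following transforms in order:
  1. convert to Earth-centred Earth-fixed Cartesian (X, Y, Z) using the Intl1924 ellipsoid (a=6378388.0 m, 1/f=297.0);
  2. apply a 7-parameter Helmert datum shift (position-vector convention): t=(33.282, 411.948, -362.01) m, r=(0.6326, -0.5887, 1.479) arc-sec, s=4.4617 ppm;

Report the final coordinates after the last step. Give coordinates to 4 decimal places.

X=3660043.0553 m, Y=-1754758.5582 m, Z=-4905452.1859 m

start: φ=-50.581030°, λ=-25.620898°, h=1161.638 m
→ ECEF (a=6378388.000, f=1/297.0): X=3659966.8584, Y=-1755203.9622, Z=-4905073.3537
→ Helmert 7p (PV): X=3660043.0553, Y=-1754758.5582, Z=-4905452.1859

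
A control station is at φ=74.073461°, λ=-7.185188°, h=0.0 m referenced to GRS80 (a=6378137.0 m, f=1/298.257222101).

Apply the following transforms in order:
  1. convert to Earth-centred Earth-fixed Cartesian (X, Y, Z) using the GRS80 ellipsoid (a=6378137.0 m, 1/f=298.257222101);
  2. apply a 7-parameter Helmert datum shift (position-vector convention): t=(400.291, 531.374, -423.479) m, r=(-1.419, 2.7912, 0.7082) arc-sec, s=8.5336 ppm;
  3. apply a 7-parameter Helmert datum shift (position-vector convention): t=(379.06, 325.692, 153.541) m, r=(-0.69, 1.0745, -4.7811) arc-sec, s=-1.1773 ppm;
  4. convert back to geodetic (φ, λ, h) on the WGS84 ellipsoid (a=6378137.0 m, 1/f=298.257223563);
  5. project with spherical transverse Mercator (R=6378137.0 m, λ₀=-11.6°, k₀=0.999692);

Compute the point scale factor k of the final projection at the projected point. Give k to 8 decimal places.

0.99991857

start: φ=74.073461°, λ=-7.185188°, h=0.000 m
→ ECEF (a=6378137.000, f=1/298.257222101): X=1741846.0468, Y=-219588.8582, Z=6111193.5658
→ Helmert 7p (PV): X=1742344.6541, Y=-219011.3351, Z=6110800.1768
→ Helmert 7p (PV): X=1742748.4194, Y=-218705.3298, Z=6110938.1798
→ geod (Bowring, a=6378137.000): φ=74.06606908°, λ=-7.15291115°, h=-30.1066 m
→ into tm (λ₀=-11.6°): φ=74.06606908°, λ−λ₀=4.44708885°
scale k = 0.99991857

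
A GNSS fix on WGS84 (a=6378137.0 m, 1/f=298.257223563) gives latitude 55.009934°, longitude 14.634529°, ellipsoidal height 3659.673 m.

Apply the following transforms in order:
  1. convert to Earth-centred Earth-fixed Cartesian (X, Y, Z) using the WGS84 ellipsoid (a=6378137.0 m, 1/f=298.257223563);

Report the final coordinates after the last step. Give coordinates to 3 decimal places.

start: φ=55.009934°, λ=14.634529°, h=3659.673 m
→ ECEF (a=6378137.000, f=1/298.257223563): X=3548792.4896, Y=926675.3325, Z=5205015.9490

X=3548792.490 m, Y=926675.332 m, Z=5205015.949 m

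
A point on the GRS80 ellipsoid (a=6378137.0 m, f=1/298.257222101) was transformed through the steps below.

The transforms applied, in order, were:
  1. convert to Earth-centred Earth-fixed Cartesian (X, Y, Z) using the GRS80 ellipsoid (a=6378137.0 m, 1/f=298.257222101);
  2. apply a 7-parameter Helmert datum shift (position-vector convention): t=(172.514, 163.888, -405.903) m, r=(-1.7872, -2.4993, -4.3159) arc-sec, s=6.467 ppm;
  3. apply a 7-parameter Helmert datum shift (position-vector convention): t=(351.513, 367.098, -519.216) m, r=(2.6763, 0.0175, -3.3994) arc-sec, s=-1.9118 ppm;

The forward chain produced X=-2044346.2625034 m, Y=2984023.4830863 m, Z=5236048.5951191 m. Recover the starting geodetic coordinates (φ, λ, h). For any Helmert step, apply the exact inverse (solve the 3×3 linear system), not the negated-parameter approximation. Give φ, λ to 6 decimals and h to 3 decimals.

start: X=-2044346.2625, Y=2984023.4831, Z=5236048.5951 m
→ Helmert⁻¹: X=-2044751.3024, Y=2983696.3347, Z=5236538.9353
→ Helmert⁻¹: X=-2044909.5614, Y=2983424.9883, Z=5236961.5994
→ geod (Bowring, a=6378137.000): φ=55.54834700°, λ=124.42765500°, h=973.7580 m

φ=55.548347°, λ=124.427655°, h=973.758 m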